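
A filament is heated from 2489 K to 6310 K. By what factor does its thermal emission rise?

ratio ≈ 41.3

P ∝ T⁴, so the ratio is (6310/2489)⁴ = (2.535)⁴ = 41.3.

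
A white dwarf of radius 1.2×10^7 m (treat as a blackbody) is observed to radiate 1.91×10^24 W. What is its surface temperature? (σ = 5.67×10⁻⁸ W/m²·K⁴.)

T ≈ 11700 K

A = 4πr² = 4π × (1.2×10^7)² = 1.81×10^15 m².
From P = σAT⁴, T = (P / σA)^(1/4) = (1.91×10^24 / (5.67×10⁻⁸ × 1.81×10^15))^(1/4).
T = (1.86×10^16)^(1/4) = 11700 K.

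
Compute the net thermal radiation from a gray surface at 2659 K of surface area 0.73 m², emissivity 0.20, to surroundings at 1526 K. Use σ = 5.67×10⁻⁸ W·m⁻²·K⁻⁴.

Q = εσA(T⁴ − T_s⁴). T⁴ − T_s⁴ = (2659)⁴ − (1526)⁴ = 5.00×10^13 − 5.42×10^12 = 4.46×10^13 K⁴.
Q = 0.20 × 5.67×10⁻⁸ × 0.730 × 4.46×10^13 = 3.69×10^5 W.

Q ≈ 3.69×10^5 W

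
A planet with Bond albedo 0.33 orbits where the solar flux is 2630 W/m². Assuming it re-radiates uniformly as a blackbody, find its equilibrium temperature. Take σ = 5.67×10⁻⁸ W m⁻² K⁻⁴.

Power absorbed = (1−a)S·πR²; power emitted = 4πR²σT⁴. Equating and cancelling πR²:
T = ((1−a)S / 4σ)^(1/4) = (1760 / (4 × 5.67×10⁻⁸))^(1/4) = (7.77×10^9)^(1/4).
T = 297 K.

T ≈ 297 K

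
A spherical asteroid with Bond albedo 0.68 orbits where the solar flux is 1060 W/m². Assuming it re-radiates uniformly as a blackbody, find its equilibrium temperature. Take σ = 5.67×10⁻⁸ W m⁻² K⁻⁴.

Power absorbed = (1−a)S·πR²; power emitted = 4πR²σT⁴. Equating and cancelling πR²:
T = ((1−a)S / 4σ)^(1/4) = (339 / (4 × 5.67×10⁻⁸))^(1/4) = (1.50×10^9)^(1/4).
T = 197 K.

T ≈ 197 K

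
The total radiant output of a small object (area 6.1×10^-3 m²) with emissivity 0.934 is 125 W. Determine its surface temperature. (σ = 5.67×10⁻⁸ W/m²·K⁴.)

T ≈ 789 K

From P = εσAT⁴, T = (P / εσA)^(1/4) = (125 / (0.934 × 5.67×10⁻⁸ × 6.10×10^-3))^(1/4).
T = (3.87×10^11)^(1/4) = 789 K.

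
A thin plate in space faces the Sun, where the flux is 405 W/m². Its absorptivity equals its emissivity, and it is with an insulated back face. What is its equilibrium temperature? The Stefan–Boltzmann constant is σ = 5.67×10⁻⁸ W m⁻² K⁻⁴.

T ≈ 291 K

Absorbed flux αS = emitted flux εσT⁴ (one radiating face); with α = ε, T = (S/σ)^(1/4).
T = (405 / 5.67×10⁻⁸)^(1/4) = (7.14×10^9)^(1/4).
T = 291 K.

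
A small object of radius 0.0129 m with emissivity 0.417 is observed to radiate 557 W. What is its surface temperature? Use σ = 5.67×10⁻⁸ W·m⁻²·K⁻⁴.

T ≈ 1830 K

A = 4πr² = 4π × (0.0129)² = 2.09×10^-3 m².
From P = εσAT⁴, T = (P / εσA)^(1/4) = (557 / (0.417 × 5.67×10⁻⁸ × 2.09×10^-3))^(1/4).
T = (1.13×10^13)^(1/4) = 1830 K.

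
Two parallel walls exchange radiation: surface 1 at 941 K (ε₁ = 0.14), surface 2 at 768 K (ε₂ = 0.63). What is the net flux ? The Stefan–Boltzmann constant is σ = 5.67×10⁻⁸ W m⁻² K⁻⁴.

q ≈ 3200 W/m²

For two large parallel gray plates, q = σ(T₁⁴ − T₂⁴) / (1/ε₁ + 1/ε₂ − 1).
1/ε₁ + 1/ε₂ − 1 = 1/0.14 + 1/0.63 − 1 = 7.730.
T₁⁴ − T₂⁴ = 7.84×10^11 − 3.48×10^11 = 4.36×10^11 K⁴.
q = 5.67×10⁻⁸ × 4.36×10^11 / 7.730 = 3200 W/m².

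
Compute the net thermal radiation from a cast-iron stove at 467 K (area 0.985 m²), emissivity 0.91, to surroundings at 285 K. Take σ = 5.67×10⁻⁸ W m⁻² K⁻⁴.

Q ≈ 2080 W

Q = εσA(T⁴ − T_s⁴). T⁴ − T_s⁴ = (467)⁴ − (285)⁴ = 4.76×10^10 − 6.60×10^9 = 4.10×10^10 K⁴.
Q = 0.91 × 5.67×10⁻⁸ × 0.985 × 4.10×10^10 = 2080 W.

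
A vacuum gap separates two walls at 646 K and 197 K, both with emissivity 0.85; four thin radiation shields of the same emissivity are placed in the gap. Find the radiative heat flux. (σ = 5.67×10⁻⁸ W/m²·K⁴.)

q ≈ 1450 W/m²

Each of the 5 gaps contributes resistance (2/ε − 1) = 2/0.85 − 1 = 1.353; total = 6.765.
q = σ(T₁⁴ − T₂⁴) / 6.765 = 5.67×10⁻⁸ × 1.73×10^11 / 6.765 = 1450 W/m².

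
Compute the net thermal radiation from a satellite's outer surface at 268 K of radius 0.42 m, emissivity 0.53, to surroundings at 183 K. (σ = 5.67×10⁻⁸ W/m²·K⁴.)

Q ≈ 269 W

A = 4πr² = 4π × (0.42)² = 2.22 m².
Q = εσA(T⁴ − T_s⁴). T⁴ − T_s⁴ = (268)⁴ − (183)⁴ = 5.16×10^9 − 1.12×10^9 = 4.04×10^9 K⁴.
Q = 0.53 × 5.67×10⁻⁸ × 2.22 × 4.04×10^9 = 269 W.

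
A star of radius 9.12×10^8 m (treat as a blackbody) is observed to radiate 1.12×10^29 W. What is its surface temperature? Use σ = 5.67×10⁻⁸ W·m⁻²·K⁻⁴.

T ≈ 20900 K

A = 4πr² = 4π × (9.12×10^8)² = 1.05×10^19 m².
From P = σAT⁴, T = (P / σA)^(1/4) = (1.12×10^29 / (5.67×10⁻⁸ × 1.05×10^19))^(1/4).
T = (1.89×10^17)^(1/4) = 20900 K.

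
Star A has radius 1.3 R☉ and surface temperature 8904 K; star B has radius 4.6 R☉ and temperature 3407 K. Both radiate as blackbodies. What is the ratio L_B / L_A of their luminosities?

L_B/L_A ≈ 0.268

L = 4πR²σT⁴ ∝ R²T⁴, so L_B/L_A = (4.6/1.3)² × (3407/8904)⁴ = 12.5 × 0.0214 = 0.268.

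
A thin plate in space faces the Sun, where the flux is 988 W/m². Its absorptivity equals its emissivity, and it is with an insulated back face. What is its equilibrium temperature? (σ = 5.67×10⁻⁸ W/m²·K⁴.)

T ≈ 363 K

Absorbed flux αS = emitted flux εσT⁴ (one radiating face); with α = ε, T = (S/σ)^(1/4).
T = (988 / 5.67×10⁻⁸)^(1/4) = (1.74×10^10)^(1/4).
T = 363 K.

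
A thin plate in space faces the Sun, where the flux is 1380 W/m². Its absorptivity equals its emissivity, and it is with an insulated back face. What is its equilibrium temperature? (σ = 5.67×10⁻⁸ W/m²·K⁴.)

Absorbed flux αS = emitted flux εσT⁴ (one radiating face); with α = ε, T = (S/σ)^(1/4).
T = (1380 / 5.67×10⁻⁸)^(1/4) = (2.43×10^10)^(1/4).
T = 395 K.

T ≈ 395 K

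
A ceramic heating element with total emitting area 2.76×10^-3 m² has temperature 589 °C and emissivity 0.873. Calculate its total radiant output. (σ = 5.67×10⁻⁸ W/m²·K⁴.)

589 °C = 862 K.
Stefan–Boltzmann: P = εσAT⁴ = 0.873 × 5.67×10⁻⁸ × 2.76×10^-3 × (862)⁴ = 0.873 × 5.67×10⁻⁸ × 2.76×10^-3 × 5.52×10^11.
P = 75.4 W.

P ≈ 75.4 W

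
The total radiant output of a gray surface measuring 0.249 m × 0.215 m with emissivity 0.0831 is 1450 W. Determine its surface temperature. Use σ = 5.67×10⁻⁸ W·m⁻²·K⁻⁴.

A = 0.249 × 0.215 = 0.0535 m².
From P = εσAT⁴, T = (P / εσA)^(1/4) = (1450 / (0.0831 × 5.67×10⁻⁸ × 0.0535))^(1/4).
T = (5.75×10^12)^(1/4) = 1550 K.

T ≈ 1550 K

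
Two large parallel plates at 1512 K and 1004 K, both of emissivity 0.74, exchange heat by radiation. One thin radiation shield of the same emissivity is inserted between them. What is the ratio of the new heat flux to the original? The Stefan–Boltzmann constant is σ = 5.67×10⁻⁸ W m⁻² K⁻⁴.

ratio ≈ 0.500

With N identical shields there are N+1 = 2 gaps in series, each with the same radiative resistance, so the flux falls to 1/(N+1) of its unshielded value.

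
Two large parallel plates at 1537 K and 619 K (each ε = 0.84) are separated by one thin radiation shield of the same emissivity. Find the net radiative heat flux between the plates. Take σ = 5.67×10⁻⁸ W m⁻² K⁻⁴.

q ≈ 1.12×10^5 W/m²

Each of the 2 gaps contributes resistance (2/ε − 1) = 2/0.84 − 1 = 1.381; total = 2.762.
q = σ(T₁⁴ − T₂⁴) / 2.762 = 5.67×10⁻⁸ × 5.43×10^12 / 2.762 = 1.12×10^5 W/m².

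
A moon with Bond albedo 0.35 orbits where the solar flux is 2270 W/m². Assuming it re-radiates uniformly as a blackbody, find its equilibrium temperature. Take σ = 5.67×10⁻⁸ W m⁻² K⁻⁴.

T ≈ 284 K

Power absorbed = (1−a)S·πR²; power emitted = 4πR²σT⁴. Equating and cancelling πR²:
T = ((1−a)S / 4σ)^(1/4) = (1480 / (4 × 5.67×10⁻⁸))^(1/4) = (6.51×10^9)^(1/4).
T = 284 K.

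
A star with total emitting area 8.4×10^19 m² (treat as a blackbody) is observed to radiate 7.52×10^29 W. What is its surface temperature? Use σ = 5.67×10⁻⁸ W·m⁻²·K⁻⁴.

T ≈ 19900 K

From P = σAT⁴, T = (P / σA)^(1/4) = (7.52×10^29 / (5.67×10⁻⁸ × 8.40×10^19))^(1/4).
T = (1.58×10^17)^(1/4) = 19900 K.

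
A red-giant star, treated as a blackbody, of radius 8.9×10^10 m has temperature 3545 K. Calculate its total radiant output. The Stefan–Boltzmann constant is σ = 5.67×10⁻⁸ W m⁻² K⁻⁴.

A = 4πr² = 4π × (8.9×10^10)² = 9.95×10^22 m².
P = σAT⁴ = 5.67×10⁻⁸ × 9.95×10^22 × (3545)⁴ = 5.67×10⁻⁸ × 9.95×10^22 × 1.58×10^14.
P = 8.91×10^29 W.

P ≈ 8.91×10^29 W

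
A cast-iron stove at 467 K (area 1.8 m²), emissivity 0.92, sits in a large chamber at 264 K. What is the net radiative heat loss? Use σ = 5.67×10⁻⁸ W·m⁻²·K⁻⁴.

Q ≈ 4010 W

Q = εσA(T⁴ − T_s⁴). T⁴ − T_s⁴ = (467)⁴ − (264)⁴ = 4.76×10^10 − 4.86×10^9 = 4.27×10^10 K⁴.
Q = 0.92 × 5.67×10⁻⁸ × 1.80 × 4.27×10^10 = 4010 W.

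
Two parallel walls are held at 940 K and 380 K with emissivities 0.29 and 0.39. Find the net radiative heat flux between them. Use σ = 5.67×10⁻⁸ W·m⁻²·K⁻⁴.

q ≈ 8600 W/m²

For two large parallel gray plates, q = σ(T₁⁴ − T₂⁴) / (1/ε₁ + 1/ε₂ − 1).
1/ε₁ + 1/ε₂ − 1 = 1/0.29 + 1/0.39 − 1 = 5.012.
T₁⁴ − T₂⁴ = 7.81×10^11 − 2.09×10^10 = 7.60×10^11 K⁴.
q = 5.67×10⁻⁸ × 7.60×10^11 / 5.012 = 8600 W/m².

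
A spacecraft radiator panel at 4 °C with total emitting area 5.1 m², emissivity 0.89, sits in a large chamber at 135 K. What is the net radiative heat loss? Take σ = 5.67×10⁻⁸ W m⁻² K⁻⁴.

Convert: 4 °C = 277 K.
Q = εσA(T⁴ − T_s⁴). T⁴ − T_s⁴ = (277)⁴ − (135)⁴ = 5.89×10^9 − 3.32×10^8 = 5.56×10^9 K⁴.
Q = 0.89 × 5.67×10⁻⁸ × 5.10 × 5.56×10^9 = 1430 W.

Q ≈ 1430 W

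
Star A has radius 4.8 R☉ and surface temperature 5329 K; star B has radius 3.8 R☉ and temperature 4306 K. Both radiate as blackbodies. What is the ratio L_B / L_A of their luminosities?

L_B/L_A ≈ 0.267

L = 4πR²σT⁴ ∝ R²T⁴, so L_B/L_A = (3.8/4.8)² × (4306/5329)⁴ = 0.627 × 0.426 = 0.267.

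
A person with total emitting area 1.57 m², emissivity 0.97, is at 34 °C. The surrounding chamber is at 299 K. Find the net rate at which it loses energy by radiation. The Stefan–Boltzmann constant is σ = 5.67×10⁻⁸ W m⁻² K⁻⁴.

Q ≈ 76.9 W

Convert: 34 °C = 307 K.
Q = εσA(T⁴ − T_s⁴). T⁴ − T_s⁴ = (307)⁴ − (299)⁴ = 8.88×10^9 − 7.99×10^9 = 8.90×10^8 K⁴.
Q = 0.97 × 5.67×10⁻⁸ × 1.57 × 8.90×10^8 = 76.9 W.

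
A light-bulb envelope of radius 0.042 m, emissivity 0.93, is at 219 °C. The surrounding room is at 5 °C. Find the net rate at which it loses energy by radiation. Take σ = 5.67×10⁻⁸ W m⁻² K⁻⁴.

A = 4πr² = 4π × (0.042)² = 0.0222 m².
Convert: 219 °C = 492 K; 5 °C = 278 K.
Q = εσA(T⁴ − T_s⁴). T⁴ − T_s⁴ = (492)⁴ − (278)⁴ = 5.86×10^10 − 5.97×10^9 = 5.26×10^10 K⁴.
Q = 0.93 × 5.67×10⁻⁸ × 0.0222 × 5.26×10^10 = 61.5 W.

Q ≈ 61.5 W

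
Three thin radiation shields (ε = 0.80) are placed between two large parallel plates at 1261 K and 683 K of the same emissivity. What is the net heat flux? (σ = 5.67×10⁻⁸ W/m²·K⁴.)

Each of the 4 gaps contributes resistance (2/ε − 1) = 2/0.80 − 1 = 1.500; total = 6.000.
q = σ(T₁⁴ − T₂⁴) / 6.000 = 5.67×10⁻⁸ × 2.31×10^12 / 6.000 = 21800 W/m².

q ≈ 21800 W/m²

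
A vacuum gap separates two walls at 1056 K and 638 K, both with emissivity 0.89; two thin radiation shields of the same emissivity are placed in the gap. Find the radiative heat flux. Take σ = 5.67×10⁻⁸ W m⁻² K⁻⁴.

Each of the 3 gaps contributes resistance (2/ε − 1) = 2/0.89 − 1 = 1.247; total = 3.742.
q = σ(T₁⁴ − T₂⁴) / 3.742 = 5.67×10⁻⁸ × 1.08×10^12 / 3.742 = 16300 W/m².

q ≈ 16300 W/m²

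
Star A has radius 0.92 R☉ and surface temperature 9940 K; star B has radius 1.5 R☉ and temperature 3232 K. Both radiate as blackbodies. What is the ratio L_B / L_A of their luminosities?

L = 4πR²σT⁴ ∝ R²T⁴, so L_B/L_A = (1.5/0.92)² × (3232/9940)⁴ = 2.66 × 0.0112 = 0.0297.

L_B/L_A ≈ 0.0297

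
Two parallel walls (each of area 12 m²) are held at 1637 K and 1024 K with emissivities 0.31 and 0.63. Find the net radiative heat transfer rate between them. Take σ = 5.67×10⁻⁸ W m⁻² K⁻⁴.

For two large parallel gray plates, q = σ(T₁⁴ − T₂⁴) / (1/ε₁ + 1/ε₂ − 1).
1/ε₁ + 1/ε₂ − 1 = 1/0.31 + 1/0.63 − 1 = 3.813.
T₁⁴ − T₂⁴ = 7.18×10^12 − 1.10×10^12 = 6.08×10^12 K⁴.
q = 5.67×10⁻⁸ × 6.08×10^12 / 3.813 = 90400 W/m².
Q = q·A = 90400 × 12 = 1.09×10^6 W.

Q ≈ 1.09×10^6 W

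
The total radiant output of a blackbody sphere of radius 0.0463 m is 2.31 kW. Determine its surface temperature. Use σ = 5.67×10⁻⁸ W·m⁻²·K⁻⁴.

T ≈ 1110 K

A = 4πr² = 4π × (0.0463)² = 0.0269 m².
From P = σAT⁴, T = (P / σA)^(1/4) = (2310 / (5.67×10⁻⁸ × 0.0269))^(1/4).
T = (1.51×10^12)^(1/4) = 1110 K.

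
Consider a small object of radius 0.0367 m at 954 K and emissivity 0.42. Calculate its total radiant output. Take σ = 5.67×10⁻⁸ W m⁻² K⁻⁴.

A = 4πr² = 4π × (0.0367)² = 0.0169 m².
P = εσAT⁴ = 0.42 × 5.67×10⁻⁸ × 0.0169 × (954)⁴ = 0.42 × 5.67×10⁻⁸ × 0.0169 × 8.28×10^11.
P = 334 W.

P ≈ 334 W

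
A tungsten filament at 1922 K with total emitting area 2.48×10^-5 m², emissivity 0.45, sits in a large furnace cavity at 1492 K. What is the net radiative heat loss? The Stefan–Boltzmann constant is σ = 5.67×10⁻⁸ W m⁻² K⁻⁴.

Q = εσA(T⁴ − T_s⁴). T⁴ − T_s⁴ = (1922)⁴ − (1492)⁴ = 1.36×10^13 − 4.96×10^12 = 8.69×10^12 K⁴.
Q = 0.45 × 5.67×10⁻⁸ × 2.48×10^-5 × 8.69×10^12 = 5.50 W.

Q ≈ 5.50 W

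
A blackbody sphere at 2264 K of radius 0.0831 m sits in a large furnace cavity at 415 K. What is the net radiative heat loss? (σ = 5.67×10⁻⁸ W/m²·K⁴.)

A = 4πr² = 4π × (0.0831)² = 0.0868 m².
Q = σA(T⁴ − T_s⁴). T⁴ − T_s⁴ = (2264)⁴ − (415)⁴ = 2.63×10^13 − 2.97×10^10 = 2.62×10^13 K⁴.
Q = 5.67×10⁻⁸ × 0.0868 × 2.62×10^13 = 1.29×10^5 W.

Q ≈ 1.29×10^5 W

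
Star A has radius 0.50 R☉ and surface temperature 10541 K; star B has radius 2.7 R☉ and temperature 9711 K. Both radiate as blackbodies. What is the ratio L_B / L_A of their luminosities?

L_B/L_A ≈ 21.0

L = 4πR²σT⁴ ∝ R²T⁴, so L_B/L_A = (2.7/0.50)² × (9711/10541)⁴ = 29.2 × 0.720 = 21.0.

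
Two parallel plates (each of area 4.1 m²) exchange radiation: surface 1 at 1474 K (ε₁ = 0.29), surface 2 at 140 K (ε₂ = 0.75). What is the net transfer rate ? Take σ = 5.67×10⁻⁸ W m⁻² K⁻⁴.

For two large parallel gray plates, q = σ(T₁⁴ − T₂⁴) / (1/ε₁ + 1/ε₂ − 1).
1/ε₁ + 1/ε₂ − 1 = 1/0.29 + 1/0.75 − 1 = 3.782.
T₁⁴ − T₂⁴ = 4.72×10^12 − 3.84×10^8 = 4.72×10^12 K⁴.
q = 5.67×10⁻⁸ × 4.72×10^12 / 3.782 = 70800 W/m².
Q = q·A = 70800 × 4.1 = 2.90×10^5 W.

Q ≈ 2.90×10^5 W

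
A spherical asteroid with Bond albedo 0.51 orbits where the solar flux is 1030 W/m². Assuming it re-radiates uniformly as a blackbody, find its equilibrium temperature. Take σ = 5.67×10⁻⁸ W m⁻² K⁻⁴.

Power absorbed = (1−a)S·πR²; power emitted = 4πR²σT⁴. Equating and cancelling πR²:
T = ((1−a)S / 4σ)^(1/4) = (505 / (4 × 5.67×10⁻⁸))^(1/4) = (2.23×10^9)^(1/4).
T = 217 K.

T ≈ 217 K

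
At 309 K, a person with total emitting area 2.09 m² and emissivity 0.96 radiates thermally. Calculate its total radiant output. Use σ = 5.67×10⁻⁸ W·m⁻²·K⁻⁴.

Stefan–Boltzmann: P = εσAT⁴ = 0.96 × 5.67×10⁻⁸ × 2.09 × (309)⁴ = 0.96 × 5.67×10⁻⁸ × 2.09 × 9.12×10^9.
P = 1040 W.

P ≈ 1040 W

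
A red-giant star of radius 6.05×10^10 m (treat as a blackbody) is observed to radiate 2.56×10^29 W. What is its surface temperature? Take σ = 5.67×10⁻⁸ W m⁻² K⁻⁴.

A = 4πr² = 4π × (6.05×10^10)² = 4.60×10^22 m².
From P = σAT⁴, T = (P / σA)^(1/4) = (2.56×10^29 / (5.67×10⁻⁸ × 4.60×10^22))^(1/4).
T = (9.82×10^13)^(1/4) = 3150 K.

T ≈ 3150 K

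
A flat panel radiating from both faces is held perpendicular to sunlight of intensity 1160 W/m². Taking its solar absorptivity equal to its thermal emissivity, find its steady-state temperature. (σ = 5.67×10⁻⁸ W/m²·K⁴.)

Absorbed flux αS = emitted flux 2εσT⁴ per unit area; with α = ε this gives T = (S/2σ)^(1/4).
T = (1160 / (2 × 5.67×10⁻⁸))^(1/4) = (1.02×10^10)^(1/4).
T = 318 K.

T ≈ 318 K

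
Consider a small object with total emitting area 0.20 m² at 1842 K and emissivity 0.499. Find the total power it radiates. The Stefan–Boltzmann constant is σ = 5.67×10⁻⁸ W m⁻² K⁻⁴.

P = εσAT⁴ = 0.499 × 5.67×10⁻⁸ × 0.200 × (1842)⁴ = 0.499 × 5.67×10⁻⁸ × 0.200 × 1.15×10^13.
P = 65100 W.

P ≈ 65100 W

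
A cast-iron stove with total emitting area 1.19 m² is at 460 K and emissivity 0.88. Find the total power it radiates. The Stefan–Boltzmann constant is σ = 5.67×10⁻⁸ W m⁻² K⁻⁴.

P ≈ 2660 W

P = εσAT⁴ = 0.88 × 5.67×10⁻⁸ × 1.19 × (460)⁴ = 0.88 × 5.67×10⁻⁸ × 1.19 × 4.48×10^10.
P = 2660 W.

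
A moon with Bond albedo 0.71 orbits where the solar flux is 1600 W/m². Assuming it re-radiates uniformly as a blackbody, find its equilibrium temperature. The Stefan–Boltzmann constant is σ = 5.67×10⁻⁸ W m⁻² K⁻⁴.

Power absorbed = (1−a)S·πR²; power emitted = 4πR²σT⁴. Equating and cancelling πR²:
T = ((1−a)S / 4σ)^(1/4) = (464 / (4 × 5.67×10⁻⁸))^(1/4) = (2.05×10^9)^(1/4).
T = 213 K.

T ≈ 213 K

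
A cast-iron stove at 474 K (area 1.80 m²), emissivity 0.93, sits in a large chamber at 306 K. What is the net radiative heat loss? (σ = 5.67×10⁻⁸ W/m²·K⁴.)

Q = εσA(T⁴ − T_s⁴). T⁴ − T_s⁴ = (474)⁴ − (306)⁴ = 5.05×10^10 − 8.77×10^9 = 4.17×10^10 K⁴.
Q = 0.93 × 5.67×10⁻⁸ × 1.80 × 4.17×10^10 = 3960 W.

Q ≈ 3960 W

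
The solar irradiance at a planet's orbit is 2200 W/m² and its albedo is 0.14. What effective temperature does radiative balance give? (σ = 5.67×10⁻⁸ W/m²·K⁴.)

T ≈ 302 K

Power absorbed = (1−a)S·πR²; power emitted = 4πR²σT⁴. Equating and cancelling πR²:
T = ((1−a)S / 4σ)^(1/4) = (1890 / (4 × 5.67×10⁻⁸))^(1/4) = (8.34×10^9)^(1/4).
T = 302 K.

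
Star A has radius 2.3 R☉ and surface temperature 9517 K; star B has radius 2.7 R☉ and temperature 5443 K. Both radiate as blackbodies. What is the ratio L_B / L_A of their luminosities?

L = 4πR²σT⁴ ∝ R²T⁴, so L_B/L_A = (2.7/2.3)² × (5443/9517)⁴ = 1.38 × 0.107 = 0.147.

L_B/L_A ≈ 0.147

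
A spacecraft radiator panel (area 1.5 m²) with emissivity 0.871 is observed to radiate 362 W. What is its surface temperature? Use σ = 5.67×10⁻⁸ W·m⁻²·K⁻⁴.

T ≈ 264 K

From P = εσAT⁴, T = (P / εσA)^(1/4) = (362 / (0.871 × 5.67×10⁻⁸ × 1.50))^(1/4).
T = (4.89×10^9)^(1/4) = 264 K.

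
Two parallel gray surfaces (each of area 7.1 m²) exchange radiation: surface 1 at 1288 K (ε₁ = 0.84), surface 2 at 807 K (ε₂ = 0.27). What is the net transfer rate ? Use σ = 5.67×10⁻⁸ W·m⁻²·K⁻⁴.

Q ≈ 2.41×10^5 W

For two large parallel gray plates, q = σ(T₁⁴ − T₂⁴) / (1/ε₁ + 1/ε₂ − 1).
1/ε₁ + 1/ε₂ − 1 = 1/0.84 + 1/0.27 − 1 = 3.894.
T₁⁴ − T₂⁴ = 2.75×10^12 − 4.24×10^11 = 2.33×10^12 K⁴.
q = 5.67×10⁻⁸ × 2.33×10^12 / 3.894 = 33900 W/m².
Q = q·A = 33900 × 7.1 = 2.41×10^5 W.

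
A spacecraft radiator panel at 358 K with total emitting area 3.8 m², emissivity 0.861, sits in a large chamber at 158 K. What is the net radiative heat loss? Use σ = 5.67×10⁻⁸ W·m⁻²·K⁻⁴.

Q = εσA(T⁴ − T_s⁴). T⁴ − T_s⁴ = (358)⁴ − (158)⁴ = 1.64×10^10 − 6.23×10^8 = 1.58×10^10 K⁴.
Q = 0.861 × 5.67×10⁻⁸ × 3.80 × 1.58×10^10 = 2930 W.

Q ≈ 2930 W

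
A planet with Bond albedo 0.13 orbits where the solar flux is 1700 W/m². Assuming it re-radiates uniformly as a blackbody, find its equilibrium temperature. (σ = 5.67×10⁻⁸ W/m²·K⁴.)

Power absorbed = (1−a)S·πR²; power emitted = 4πR²σT⁴. Equating and cancelling πR²:
T = ((1−a)S / 4σ)^(1/4) = (1480 / (4 × 5.67×10⁻⁸))^(1/4) = (6.52×10^9)^(1/4).
T = 284 K.

T ≈ 284 K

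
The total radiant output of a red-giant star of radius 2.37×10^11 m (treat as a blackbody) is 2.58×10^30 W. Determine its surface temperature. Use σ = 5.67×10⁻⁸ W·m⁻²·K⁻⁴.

T ≈ 2830 K

A = 4πr² = 4π × (2.37×10^11)² = 7.06×10^23 m².
From P = σAT⁴, T = (P / σA)^(1/4) = (2.58×10^30 / (5.67×10⁻⁸ × 7.06×10^23))^(1/4).
T = (6.45×10^13)^(1/4) = 2830 K.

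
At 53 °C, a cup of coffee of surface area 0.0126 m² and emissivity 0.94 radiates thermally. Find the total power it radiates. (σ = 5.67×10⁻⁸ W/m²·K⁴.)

P ≈ 7.58 W

53 °C = 326 K.
Stefan–Boltzmann: P = εσAT⁴ = 0.94 × 5.67×10⁻⁸ × 0.0126 × (326)⁴ = 0.94 × 5.67×10⁻⁸ × 0.0126 × 1.13×10^10.
P = 7.58 W.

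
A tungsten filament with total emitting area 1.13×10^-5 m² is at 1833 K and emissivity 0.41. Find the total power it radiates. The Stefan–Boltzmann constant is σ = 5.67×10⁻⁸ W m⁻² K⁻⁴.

Stefan–Boltzmann: P = εσAT⁴ = 0.41 × 5.67×10⁻⁸ × 1.13×10^-5 × (1833)⁴ = 0.41 × 5.67×10⁻⁸ × 1.13×10^-5 × 1.13×10^13.
P = 2.97 W.

P ≈ 2.97 W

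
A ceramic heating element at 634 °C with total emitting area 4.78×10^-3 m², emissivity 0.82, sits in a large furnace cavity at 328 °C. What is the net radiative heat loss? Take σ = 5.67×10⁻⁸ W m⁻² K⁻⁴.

Convert: 634 °C = 907 K; 328 °C = 601 K.
Q = εσA(T⁴ − T_s⁴). T⁴ − T_s⁴ = (907)⁴ − (601)⁴ = 6.77×10^11 − 1.30×10^11 = 5.46×10^11 K⁴.
Q = 0.82 × 5.67×10⁻⁸ × 4.78×10^-3 × 5.46×10^11 = 121 W.

Q ≈ 121 W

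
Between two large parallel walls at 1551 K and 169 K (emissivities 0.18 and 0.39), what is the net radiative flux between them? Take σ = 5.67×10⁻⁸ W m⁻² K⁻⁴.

q ≈ 46100 W/m²

For two large parallel gray plates, q = σ(T₁⁴ − T₂⁴) / (1/ε₁ + 1/ε₂ − 1).
1/ε₁ + 1/ε₂ − 1 = 1/0.18 + 1/0.39 − 1 = 7.120.
T₁⁴ − T₂⁴ = 5.79×10^12 − 8.16×10^8 = 5.79×10^12 K⁴.
q = 5.67×10⁻⁸ × 5.79×10^12 / 7.120 = 46100 W/m².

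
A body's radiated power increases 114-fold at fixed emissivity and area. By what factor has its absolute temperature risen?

factor ≈ 3.27

P ∝ T⁴ ⇒ T ∝ P^(1/4), so T scales by (114)^(1/4) = 3.27.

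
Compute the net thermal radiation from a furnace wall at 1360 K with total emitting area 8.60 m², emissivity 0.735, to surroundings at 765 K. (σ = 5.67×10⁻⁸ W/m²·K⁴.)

Q ≈ 1.10×10^6 W

Q = εσA(T⁴ − T_s⁴). T⁴ − T_s⁴ = (1360)⁴ − (765)⁴ = 3.42×10^12 − 3.42×10^11 = 3.08×10^12 K⁴.
Q = 0.735 × 5.67×10⁻⁸ × 8.60 × 3.08×10^12 = 1.10×10^6 W.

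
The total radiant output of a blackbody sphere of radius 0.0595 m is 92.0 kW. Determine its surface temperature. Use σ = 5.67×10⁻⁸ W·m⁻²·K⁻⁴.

A = 4πr² = 4π × (0.0595)² = 0.0445 m².
From P = σAT⁴, T = (P / σA)^(1/4) = (92000 / (5.67×10⁻⁸ × 0.0445))^(1/4).
T = (3.65×10^13)^(1/4) = 2460 K.

T ≈ 2460 K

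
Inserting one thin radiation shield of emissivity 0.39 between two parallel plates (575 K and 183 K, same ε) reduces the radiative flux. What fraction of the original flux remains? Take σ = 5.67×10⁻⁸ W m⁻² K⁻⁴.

With N identical shields there are N+1 = 2 gaps in series, each with the same radiative resistance, so the flux falls to 1/(N+1) of its unshielded value.

ratio ≈ 0.500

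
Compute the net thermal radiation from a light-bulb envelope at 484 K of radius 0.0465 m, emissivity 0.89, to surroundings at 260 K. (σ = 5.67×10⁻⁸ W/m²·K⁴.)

A = 4πr² = 4π × (0.0465)² = 0.0272 m².
Q = εσA(T⁴ − T_s⁴). T⁴ − T_s⁴ = (484)⁴ − (260)⁴ = 5.49×10^10 − 4.57×10^9 = 5.03×10^10 K⁴.
Q = 0.89 × 5.67×10⁻⁸ × 0.0272 × 5.03×10^10 = 69.0 W.

Q ≈ 69.0 W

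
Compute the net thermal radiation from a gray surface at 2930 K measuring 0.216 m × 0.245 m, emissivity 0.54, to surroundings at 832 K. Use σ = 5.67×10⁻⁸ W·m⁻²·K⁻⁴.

A = 0.216 × 0.245 = 0.0529 m².
Q = εσA(T⁴ − T_s⁴). T⁴ − T_s⁴ = (2930)⁴ − (832)⁴ = 7.37×10^13 − 4.79×10^11 = 7.32×10^13 K⁴.
Q = 0.54 × 5.67×10⁻⁸ × 0.0529 × 7.32×10^13 = 1.19×10^5 W.

Q ≈ 1.19×10^5 W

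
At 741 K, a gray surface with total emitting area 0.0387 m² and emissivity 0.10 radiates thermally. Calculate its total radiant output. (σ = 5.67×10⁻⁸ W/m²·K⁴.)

P ≈ 66.2 W

Stefan–Boltzmann: P = εσAT⁴ = 0.10 × 5.67×10⁻⁸ × 0.0387 × (741)⁴ = 0.10 × 5.67×10⁻⁸ × 0.0387 × 3.01×10^11.
P = 66.2 W.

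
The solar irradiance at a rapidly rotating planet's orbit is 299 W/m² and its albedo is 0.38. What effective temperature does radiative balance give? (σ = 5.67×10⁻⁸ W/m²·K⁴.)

Power absorbed = (1−a)S·πR²; power emitted = 4πR²σT⁴. Equating and cancelling πR²:
T = ((1−a)S / 4σ)^(1/4) = (185 / (4 × 5.67×10⁻⁸))^(1/4) = (8.17×10^8)^(1/4).
T = 169 K.

T ≈ 169 K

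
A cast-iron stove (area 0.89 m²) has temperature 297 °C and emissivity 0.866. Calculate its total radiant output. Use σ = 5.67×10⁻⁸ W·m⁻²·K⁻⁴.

P ≈ 4610 W

297 °C = 570 K.
Stefan–Boltzmann: P = εσAT⁴ = 0.866 × 5.67×10⁻⁸ × 0.890 × (570)⁴ = 0.866 × 5.67×10⁻⁸ × 0.890 × 1.06×10^11.
P = 4610 W.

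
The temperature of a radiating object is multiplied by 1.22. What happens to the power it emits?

factor ≈ 2.22

P ∝ T⁴, so the power scales as (1.22)⁴ = 2.22.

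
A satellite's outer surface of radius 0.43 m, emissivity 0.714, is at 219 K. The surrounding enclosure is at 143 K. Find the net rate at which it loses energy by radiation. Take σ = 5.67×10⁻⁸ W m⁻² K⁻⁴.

Q ≈ 177 W

A = 4πr² = 4π × (0.43)² = 2.32 m².
Q = εσA(T⁴ − T_s⁴). T⁴ − T_s⁴ = (219)⁴ − (143)⁴ = 2.30×10^9 − 4.18×10^8 = 1.88×10^9 K⁴.
Q = 0.714 × 5.67×10⁻⁸ × 2.32 × 1.88×10^9 = 177 W.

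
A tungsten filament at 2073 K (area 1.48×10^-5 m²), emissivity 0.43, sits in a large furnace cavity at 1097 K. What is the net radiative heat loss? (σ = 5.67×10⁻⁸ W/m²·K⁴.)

Q = εσA(T⁴ − T_s⁴). T⁴ − T_s⁴ = (2073)⁴ − (1097)⁴ = 1.85×10^13 − 1.45×10^12 = 1.70×10^13 K⁴.
Q = 0.43 × 5.67×10⁻⁸ × 1.48×10^-5 × 1.70×10^13 = 6.14 W.

Q ≈ 6.14 W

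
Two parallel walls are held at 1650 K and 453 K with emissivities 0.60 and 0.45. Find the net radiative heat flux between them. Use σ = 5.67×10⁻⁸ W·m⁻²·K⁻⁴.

q ≈ 1.45×10^5 W/m²

For two large parallel gray plates, q = σ(T₁⁴ − T₂⁴) / (1/ε₁ + 1/ε₂ − 1).
1/ε₁ + 1/ε₂ − 1 = 1/0.60 + 1/0.45 − 1 = 2.889.
T₁⁴ − T₂⁴ = 7.41×10^12 − 4.21×10^10 = 7.37×10^12 K⁴.
q = 5.67×10⁻⁸ × 7.37×10^12 / 2.889 = 1.45×10^5 W/m².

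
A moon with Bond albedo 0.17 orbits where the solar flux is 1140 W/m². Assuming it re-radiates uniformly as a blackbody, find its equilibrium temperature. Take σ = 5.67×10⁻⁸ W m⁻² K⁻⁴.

Power absorbed = (1−a)S·πR²; power emitted = 4πR²σT⁴. Equating and cancelling πR²:
T = ((1−a)S / 4σ)^(1/4) = (946 / (4 × 5.67×10⁻⁸))^(1/4) = (4.17×10^9)^(1/4).
T = 254 K.

T ≈ 254 K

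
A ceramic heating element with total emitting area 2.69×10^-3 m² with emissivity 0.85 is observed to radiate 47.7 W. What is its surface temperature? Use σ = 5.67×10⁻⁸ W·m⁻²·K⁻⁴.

From P = εσAT⁴, T = (P / εσA)^(1/4) = (47.7 / (0.85 × 5.67×10⁻⁸ × 2.69×10^-3))^(1/4).
T = (3.68×10^11)^(1/4) = 779 K.

T ≈ 779 K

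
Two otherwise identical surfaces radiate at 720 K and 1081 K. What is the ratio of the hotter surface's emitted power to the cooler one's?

ratio ≈ 5.08

P ∝ T⁴, so the ratio is (1081/720)⁴ = (1.501)⁴ = 5.08.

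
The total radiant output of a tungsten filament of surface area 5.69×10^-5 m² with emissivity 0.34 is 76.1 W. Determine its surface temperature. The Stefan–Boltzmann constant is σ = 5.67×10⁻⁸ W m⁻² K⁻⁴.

From P = εσAT⁴, T = (P / εσA)^(1/4) = (76.1 / (0.34 × 5.67×10⁻⁸ × 5.69×10^-5))^(1/4).
T = (6.94×10^13)^(1/4) = 2890 K.

T ≈ 2890 K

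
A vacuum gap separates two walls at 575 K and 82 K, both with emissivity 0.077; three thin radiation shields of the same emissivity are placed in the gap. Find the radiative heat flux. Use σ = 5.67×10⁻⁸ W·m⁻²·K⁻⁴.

q ≈ 62.0 W/m²

Each of the 4 gaps contributes resistance (2/ε − 1) = 2/0.077 − 1 = 24.97; total = 99.90.
q = σ(T₁⁴ − T₂⁴) / 99.90 = 5.67×10⁻⁸ × 1.09×10^11 / 99.90 = 62.0 W/m².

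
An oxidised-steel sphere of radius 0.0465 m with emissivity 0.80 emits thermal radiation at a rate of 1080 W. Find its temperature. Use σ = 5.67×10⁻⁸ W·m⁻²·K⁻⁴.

A = 4πr² = 4π × (0.0465)² = 0.0272 m².
From P = εσAT⁴, T = (P / εσA)^(1/4) = (1080 / (0.80 × 5.67×10⁻⁸ × 0.0272))^(1/4).
T = (8.76×10^11)^(1/4) = 968 K.

T ≈ 968 K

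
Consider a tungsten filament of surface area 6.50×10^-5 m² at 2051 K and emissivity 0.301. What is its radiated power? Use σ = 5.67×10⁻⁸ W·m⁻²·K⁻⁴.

P ≈ 19.6 W

P = εσAT⁴ = 0.301 × 5.67×10⁻⁸ × 6.50×10^-5 × (2051)⁴ = 0.301 × 5.67×10⁻⁸ × 6.50×10^-5 × 1.77×10^13.
P = 19.6 W.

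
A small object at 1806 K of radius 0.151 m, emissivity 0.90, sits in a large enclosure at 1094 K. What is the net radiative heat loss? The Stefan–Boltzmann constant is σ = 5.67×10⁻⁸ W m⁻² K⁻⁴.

A = 4πr² = 4π × (0.151)² = 0.287 m².
Q = εσA(T⁴ − T_s⁴). T⁴ − T_s⁴ = (1806)⁴ − (1094)⁴ = 1.06×10^13 − 1.43×10^12 = 9.21×10^12 K⁴.
Q = 0.90 × 5.67×10⁻⁸ × 0.287 × 9.21×10^12 = 1.35×10^5 W.

Q ≈ 1.35×10^5 W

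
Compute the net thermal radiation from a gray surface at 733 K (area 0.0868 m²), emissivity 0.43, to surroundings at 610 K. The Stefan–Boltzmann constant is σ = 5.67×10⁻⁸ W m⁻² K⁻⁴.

Q ≈ 318 W

Q = εσA(T⁴ − T_s⁴). T⁴ − T_s⁴ = (733)⁴ − (610)⁴ = 2.89×10^11 − 1.38×10^11 = 1.50×10^11 K⁴.
Q = 0.43 × 5.67×10⁻⁸ × 0.0868 × 1.50×10^11 = 318 W.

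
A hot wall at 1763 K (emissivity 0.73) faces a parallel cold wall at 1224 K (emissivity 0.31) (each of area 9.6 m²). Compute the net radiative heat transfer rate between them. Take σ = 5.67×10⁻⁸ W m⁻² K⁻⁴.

For two large parallel gray plates, q = σ(T₁⁴ − T₂⁴) / (1/ε₁ + 1/ε₂ − 1).
1/ε₁ + 1/ε₂ − 1 = 1/0.73 + 1/0.31 − 1 = 3.596.
T₁⁴ − T₂⁴ = 9.66×10^12 − 2.24×10^12 = 7.42×10^12 K⁴.
q = 5.67×10⁻⁸ × 7.42×10^12 / 3.596 = 1.17×10^5 W/m².
Q = q·A = 1.17×10^5 × 9.6 = 1.12×10^6 W.

Q ≈ 1.12×10^6 W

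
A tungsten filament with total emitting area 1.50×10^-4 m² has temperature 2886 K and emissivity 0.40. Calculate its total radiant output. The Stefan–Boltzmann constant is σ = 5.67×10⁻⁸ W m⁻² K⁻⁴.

Stefan–Boltzmann: P = εσAT⁴ = 0.40 × 5.67×10⁻⁸ × 1.50×10^-4 × (2886)⁴ = 0.40 × 5.67×10⁻⁸ × 1.50×10^-4 × 6.94×10^13.
P = 236 W.

P ≈ 236 W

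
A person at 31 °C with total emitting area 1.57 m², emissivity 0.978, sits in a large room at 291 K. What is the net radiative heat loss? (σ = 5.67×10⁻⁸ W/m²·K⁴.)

Convert: 31 °C = 304 K.
Q = εσA(T⁴ − T_s⁴). T⁴ − T_s⁴ = (304)⁴ − (291)⁴ = 8.54×10^9 − 7.17×10^9 = 1.37×10^9 K⁴.
Q = 0.978 × 5.67×10⁻⁸ × 1.57 × 1.37×10^9 = 119 W.

Q ≈ 119 W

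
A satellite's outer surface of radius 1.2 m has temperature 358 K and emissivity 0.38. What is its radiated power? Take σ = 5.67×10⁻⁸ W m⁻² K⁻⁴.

P ≈ 6400 W

A = 4πr² = 4π × (1.2)² = 18.1 m².
Stefan–Boltzmann: P = εσAT⁴ = 0.38 × 5.67×10⁻⁸ × 18.1 × (358)⁴ = 0.38 × 5.67×10⁻⁸ × 18.1 × 1.64×10^10.
P = 6400 W.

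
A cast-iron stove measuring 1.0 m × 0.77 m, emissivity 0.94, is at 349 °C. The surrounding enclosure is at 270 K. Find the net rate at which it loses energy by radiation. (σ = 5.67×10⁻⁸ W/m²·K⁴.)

A = 1.0 × 0.77 = 0.770 m².
Convert: 349 °C = 622 K.
Q = εσA(T⁴ − T_s⁴). T⁴ − T_s⁴ = (622)⁴ − (270)⁴ = 1.50×10^11 − 5.31×10^9 = 1.44×10^11 K⁴.
Q = 0.94 × 5.67×10⁻⁸ × 0.770 × 1.44×10^11 = 5920 W.

Q ≈ 5920 W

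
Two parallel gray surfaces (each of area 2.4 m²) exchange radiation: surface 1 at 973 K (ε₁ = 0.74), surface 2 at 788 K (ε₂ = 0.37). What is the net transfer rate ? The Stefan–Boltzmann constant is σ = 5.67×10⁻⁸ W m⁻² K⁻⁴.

Q ≈ 22800 W

For two large parallel gray plates, q = σ(T₁⁴ − T₂⁴) / (1/ε₁ + 1/ε₂ − 1).
1/ε₁ + 1/ε₂ − 1 = 1/0.74 + 1/0.37 − 1 = 3.054.
T₁⁴ − T₂⁴ = 8.96×10^11 − 3.86×10^11 = 5.11×10^11 K⁴.
q = 5.67×10⁻⁸ × 5.11×10^11 / 3.054 = 9480 W/m².
Q = q·A = 9480 × 2.4 = 22800 W.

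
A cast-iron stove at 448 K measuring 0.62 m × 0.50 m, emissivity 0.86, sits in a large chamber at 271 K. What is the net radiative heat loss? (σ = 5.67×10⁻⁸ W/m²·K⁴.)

A = 0.62 × 0.50 = 0.310 m².
Q = εσA(T⁴ − T_s⁴). T⁴ − T_s⁴ = (448)⁴ − (271)⁴ = 4.03×10^10 − 5.39×10^9 = 3.49×10^10 K⁴.
Q = 0.86 × 5.67×10⁻⁸ × 0.310 × 3.49×10^10 = 527 W.

Q ≈ 527 W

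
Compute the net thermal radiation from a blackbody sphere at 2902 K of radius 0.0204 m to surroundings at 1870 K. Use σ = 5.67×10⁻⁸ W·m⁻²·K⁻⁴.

A = 4πr² = 4π × (0.0204)² = 5.23×10^-3 m².
Q = σA(T⁴ − T_s⁴). T⁴ − T_s⁴ = (2902)⁴ − (1870)⁴ = 7.09×10^13 − 1.22×10^13 = 5.87×10^13 K⁴.
Q = 5.67×10⁻⁸ × 5.23×10^-3 × 5.87×10^13 = 17400 W.

Q ≈ 17400 W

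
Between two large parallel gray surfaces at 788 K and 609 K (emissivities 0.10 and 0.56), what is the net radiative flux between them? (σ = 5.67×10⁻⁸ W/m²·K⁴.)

For two large parallel gray plates, q = σ(T₁⁴ − T₂⁴) / (1/ε₁ + 1/ε₂ − 1).
1/ε₁ + 1/ε₂ − 1 = 1/0.10 + 1/0.56 − 1 = 10.79.
T₁⁴ − T₂⁴ = 3.86×10^11 − 1.38×10^11 = 2.48×10^11 K⁴.
q = 5.67×10⁻⁸ × 2.48×10^11 / 10.79 = 1300 W/m².

q ≈ 1300 W/m²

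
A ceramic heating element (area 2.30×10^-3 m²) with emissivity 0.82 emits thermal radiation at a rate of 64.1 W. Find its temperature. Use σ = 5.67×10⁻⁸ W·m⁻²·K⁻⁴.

From P = εσAT⁴, T = (P / εσA)^(1/4) = (64.1 / (0.82 × 5.67×10⁻⁸ × 2.30×10^-3))^(1/4).
T = (5.99×10^11)^(1/4) = 880 K.

T ≈ 880 K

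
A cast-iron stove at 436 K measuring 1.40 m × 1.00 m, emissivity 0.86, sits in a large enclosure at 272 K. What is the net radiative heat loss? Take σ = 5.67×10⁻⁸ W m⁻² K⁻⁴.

A = 1.40 × 1.00 = 1.40 m².
Q = εσA(T⁴ − T_s⁴). T⁴ − T_s⁴ = (436)⁴ − (272)⁴ = 3.61×10^10 − 5.47×10^9 = 3.07×10^10 K⁴.
Q = 0.86 × 5.67×10⁻⁸ × 1.40 × 3.07×10^10 = 2090 W.

Q ≈ 2090 W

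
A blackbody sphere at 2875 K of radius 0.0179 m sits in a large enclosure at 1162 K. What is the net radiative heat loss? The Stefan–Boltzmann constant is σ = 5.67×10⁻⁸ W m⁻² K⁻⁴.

A = 4πr² = 4π × (0.0179)² = 4.03×10^-3 m².
Q = σA(T⁴ − T_s⁴). T⁴ − T_s⁴ = (2875)⁴ − (1162)⁴ = 6.83×10^13 − 1.82×10^12 = 6.65×10^13 K⁴.
Q = 5.67×10⁻⁸ × 4.03×10^-3 × 6.65×10^13 = 15200 W.

Q ≈ 15200 W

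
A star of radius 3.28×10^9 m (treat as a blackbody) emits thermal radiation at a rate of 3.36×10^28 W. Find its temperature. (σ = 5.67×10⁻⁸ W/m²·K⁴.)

A = 4πr² = 4π × (3.28×10^9)² = 1.35×10^20 m².
From P = σAT⁴, T = (P / σA)^(1/4) = (3.36×10^28 / (5.67×10⁻⁸ × 1.35×10^20))^(1/4).
T = (4.38×10^15)^(1/4) = 8140 K.

T ≈ 8140 K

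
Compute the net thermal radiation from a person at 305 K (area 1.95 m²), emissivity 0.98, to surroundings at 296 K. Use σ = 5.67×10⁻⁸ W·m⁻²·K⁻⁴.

Q = εσA(T⁴ − T_s⁴). T⁴ − T_s⁴ = (305)⁴ − (296)⁴ = 8.65×10^9 − 7.68×10^9 = 9.77×10^8 K⁴.
Q = 0.98 × 5.67×10⁻⁸ × 1.95 × 9.77×10^8 = 106 W.

Q ≈ 106 W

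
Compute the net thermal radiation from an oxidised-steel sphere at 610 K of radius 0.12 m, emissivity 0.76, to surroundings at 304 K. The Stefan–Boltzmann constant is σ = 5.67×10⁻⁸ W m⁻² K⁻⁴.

A = 4πr² = 4π × (0.12)² = 0.181 m².
Q = εσA(T⁴ − T_s⁴). T⁴ − T_s⁴ = (610)⁴ − (304)⁴ = 1.38×10^11 − 8.54×10^9 = 1.30×10^11 K⁴.
Q = 0.76 × 5.67×10⁻⁸ × 0.181 × 1.30×10^11 = 1010 W.

Q ≈ 1010 W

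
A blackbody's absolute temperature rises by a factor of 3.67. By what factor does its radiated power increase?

P ∝ T⁴, so the power scales as (3.67)⁴ = 181.

factor ≈ 181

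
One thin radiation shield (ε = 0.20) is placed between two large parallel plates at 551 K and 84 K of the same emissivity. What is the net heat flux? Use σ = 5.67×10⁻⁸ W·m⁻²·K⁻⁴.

Each of the 2 gaps contributes resistance (2/ε − 1) = 2/0.20 − 1 = 9.000; total = 18.00.
q = σ(T₁⁴ − T₂⁴) / 18.00 = 5.67×10⁻⁸ × 9.21×10^10 / 18.00 = 290 W/m².

q ≈ 290 W/m²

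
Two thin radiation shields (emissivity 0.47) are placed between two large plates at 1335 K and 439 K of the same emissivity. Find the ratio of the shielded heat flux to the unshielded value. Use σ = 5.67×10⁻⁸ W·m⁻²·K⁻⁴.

With N identical shields there are N+1 = 3 gaps in series, each with the same radiative resistance, so the flux falls to 1/(N+1) of its unshielded value.

ratio ≈ 0.333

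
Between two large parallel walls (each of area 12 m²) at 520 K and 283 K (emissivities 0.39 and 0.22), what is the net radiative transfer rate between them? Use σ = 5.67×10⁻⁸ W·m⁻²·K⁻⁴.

For two large parallel gray plates, q = σ(T₁⁴ − T₂⁴) / (1/ε₁ + 1/ε₂ − 1).
1/ε₁ + 1/ε₂ − 1 = 1/0.39 + 1/0.22 − 1 = 6.110.
T₁⁴ − T₂⁴ = 7.31×10^10 − 6.41×10^9 = 6.67×10^10 K⁴.
q = 5.67×10⁻⁸ × 6.67×10^10 / 6.110 = 619 W/m².
Q = q·A = 619 × 12 = 7430 W.

Q ≈ 7430 W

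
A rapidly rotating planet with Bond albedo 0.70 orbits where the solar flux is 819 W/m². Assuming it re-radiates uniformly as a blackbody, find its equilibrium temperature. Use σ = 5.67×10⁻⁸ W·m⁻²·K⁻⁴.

Power absorbed = (1−a)S·πR²; power emitted = 4πR²σT⁴. Equating and cancelling πR²:
T = ((1−a)S / 4σ)^(1/4) = (246 / (4 × 5.67×10⁻⁸))^(1/4) = (1.08×10^9)^(1/4).
T = 181 K.

T ≈ 181 K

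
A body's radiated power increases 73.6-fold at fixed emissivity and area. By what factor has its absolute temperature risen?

factor ≈ 2.93

P ∝ T⁴ ⇒ T ∝ P^(1/4), so T scales by (73.6)^(1/4) = 2.93.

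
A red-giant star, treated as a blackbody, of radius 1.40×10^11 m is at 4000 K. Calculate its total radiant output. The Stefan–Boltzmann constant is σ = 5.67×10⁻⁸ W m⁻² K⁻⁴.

A = 4πr² = 4π × (1.40×10^11)² = 2.46×10^23 m².
P = σAT⁴ = 5.67×10⁻⁸ × 2.46×10^23 × (4000)⁴ = 5.67×10⁻⁸ × 2.46×10^23 × 2.56×10^14.
P = 3.58×10^30 W.

P ≈ 3.58×10^30 W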